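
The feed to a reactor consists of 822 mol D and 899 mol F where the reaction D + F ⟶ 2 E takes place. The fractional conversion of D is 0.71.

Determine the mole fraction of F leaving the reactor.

0.183

D reacted = 0.71 × 822 = 583.6 mol; ν_D = −1, so ξ = 583.6/1 = 583.6 mol.
Outlet amounts (n = n₀ + ν ξ):
  D: 822 − 1(583.6) = 238.4
  F: 899 − 1(583.6) = 315.4
  E: 0 + 2(583.6) = 1167
Total out = 1721 mol; y_F = 315.4 / 1721 = 0.1833.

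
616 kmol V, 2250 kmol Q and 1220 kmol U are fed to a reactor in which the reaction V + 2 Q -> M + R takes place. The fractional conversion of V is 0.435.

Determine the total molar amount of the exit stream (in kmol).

3820 kmol

V reacted = 0.435 × 616 = 268 kmol; ν_V = −1, so ξ = 268/1 = 268 kmol.
Outlet amounts (n = n₀ + ν ξ):
  V: 616 − 1(268) = 348
  Q: 2250 − 2(268) = 1714
  M: 0 + 1(268) = 268
  R: 0 + 1(268) = 268
  U: 1220 (inert)
Total out = 348 + 1714 + 268 + 268 + 1220 = 3818 kmol.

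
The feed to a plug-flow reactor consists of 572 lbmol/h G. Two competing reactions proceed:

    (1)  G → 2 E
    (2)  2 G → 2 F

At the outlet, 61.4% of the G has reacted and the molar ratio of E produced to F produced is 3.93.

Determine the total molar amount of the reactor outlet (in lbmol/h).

805 lbmol/h

Conversion of G: G consumed = 0.614 × 572 = 351.2 lbmol/h = 1ξ₁ + 2ξ₂.
Selectivity: 2ξ₁ / (2ξ₂) = 3.93 → ξ₁ = 3.93 ξ₂.
Substitute: (1·3.93 + 2) ξ₂ = 351.2 → ξ₂ = 59.23 lbmol/h, ξ₁ = 232.8 lbmol/h.
Outlet amounts (n = n₀ + Σ ν·ξ):
  G: 572 − 1(232.8) − 2(59.23) = 220.8
  E: 0 + 2(232.8) = 465.5
  F: 0 + 2(59.23) = 118.5
Total out = 220.8 + 465.5 + 118.5 = 804.8 lbmol/h.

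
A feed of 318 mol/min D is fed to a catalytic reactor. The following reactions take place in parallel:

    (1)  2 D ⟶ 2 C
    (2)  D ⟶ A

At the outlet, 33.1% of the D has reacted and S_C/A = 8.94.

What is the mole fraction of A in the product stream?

0.0333

Conversion of D: D consumed = 0.331 × 318 = 105.3 mol/min = 2ξ₁ + 1ξ₂.
Selectivity: 2ξ₁ / (1ξ₂) = 8.94 → ξ₁ = 4.47 ξ₂.
Substitute: (2·4.47 + 1) ξ₂ = 105.3 → ξ₂ = 10.59 mol/min, ξ₁ = 47.33 mol/min.
Outlet amounts (n = n₀ + Σ ν·ξ):
  D: 318 − 2(47.33) − 1(10.59) = 212.7
  C: 0 + 2(47.33) = 94.67
  A: 0 + 1(10.59) = 10.59
Total out = 318 mol/min; y_A = 10.59 / 318 = 0.0333.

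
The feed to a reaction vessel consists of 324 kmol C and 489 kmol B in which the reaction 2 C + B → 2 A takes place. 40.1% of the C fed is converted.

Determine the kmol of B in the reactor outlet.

C reacted = 0.401 × 324 = 129.9 kmol; ν_C = −2, so ξ = 129.9/2 = 64.96 kmol.
Outlet amounts (n = n₀ + ν ξ):
  C: 324 − 2(64.96) = 194.1
  B: 489 − 1(64.96) = 424
  A: 0 + 2(64.96) = 129.9

424 kmol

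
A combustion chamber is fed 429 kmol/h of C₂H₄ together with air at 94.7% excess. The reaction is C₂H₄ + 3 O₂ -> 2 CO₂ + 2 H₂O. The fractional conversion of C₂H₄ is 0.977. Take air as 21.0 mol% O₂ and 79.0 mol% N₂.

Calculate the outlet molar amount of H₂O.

Stoichiometric O₂ = 3 × 429 = 1287 kmol/h; O₂ fed = 1287 × 1.947 = 2506 kmol/h.
N₂ fed = 2506 × 79/21 = 9427 kmol/h.
Fuel reacted = 0.977 × 429 → ξ = 419.1 kmol/h.
Outlet (n = n₀ + ν ξ):
  C₂H₄: 429 − 1(419.1) = 9.867
  O₂: 2506 − 3(419.1) = 1248
  N₂: 9427 (inert)
  CO₂: 0 + 2(419.1) = 838.3
  H₂O: 0 + 2(419.1) = 838.3

838 kmol/h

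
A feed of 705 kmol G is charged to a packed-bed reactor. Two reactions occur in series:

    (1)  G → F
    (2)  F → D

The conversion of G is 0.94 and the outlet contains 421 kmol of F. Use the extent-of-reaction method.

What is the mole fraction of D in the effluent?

0.343

Conversion of G: G consumed = 1ξ₁ = 0.94 × 705 → ξ₁ = 662.7 kmol.
F balance: n_F = 0 + 1ξ₁ − 1ξ₂ = 421 → ξ₂ = (1·662.7 − 421)/1 = 241.7 kmol.
Outlet amounts (n = n₀ + Σ ν·ξ):
  G: 705 − 1(662.7) = 42.3
  F: 0 + 1(662.7) − 1(241.7) = 421
  D: 0 + 1(241.7) = 241.7
Total out = 705 kmol; y_D = 241.7 / 705 = 0.3428.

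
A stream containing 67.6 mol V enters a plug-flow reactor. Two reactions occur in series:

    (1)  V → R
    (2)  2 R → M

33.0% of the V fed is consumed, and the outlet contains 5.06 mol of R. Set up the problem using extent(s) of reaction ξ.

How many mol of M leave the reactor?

Conversion of V: V consumed = 1ξ₁ = 0.33 × 67.6 → ξ₁ = 22.31 mol.
R balance: n_R = 0 + 1ξ₁ − 2ξ₂ = 5.06 → ξ₂ = (1·22.31 − 5.06)/2 = 8.624 mol.
Outlet amounts (n = n₀ + Σ ν·ξ):
  V: 67.6 − 1(22.31) = 45.29
  R: 0 + 1(22.31) − 2(8.624) = 5.06
  M: 0 + 1(8.624) = 8.624

8.62 mol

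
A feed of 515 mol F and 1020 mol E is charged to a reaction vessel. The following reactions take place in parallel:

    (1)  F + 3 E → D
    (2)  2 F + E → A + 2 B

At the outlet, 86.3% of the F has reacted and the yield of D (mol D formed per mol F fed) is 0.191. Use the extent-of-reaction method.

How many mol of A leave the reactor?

Yield of D: 1ξ₁ / 515 = 0.191 → ξ₁ = 98.36 mol.
Conversion of F: 1ξ₁ + 2ξ₂ = 0.863 × 515 = 444.4 → ξ₂ = 173 mol.
Outlet amounts (n = n₀ + Σ ν·ξ):
  F: 515 − 1(98.36) − 2(173) = 70.56
  E: 1020 − 3(98.36) − 1(173) = 551.9
  D: 0 + 1(98.36) = 98.36
  A: 0 + 1(173) = 173
  B: 0 + 2(173) = 346.1

173 mol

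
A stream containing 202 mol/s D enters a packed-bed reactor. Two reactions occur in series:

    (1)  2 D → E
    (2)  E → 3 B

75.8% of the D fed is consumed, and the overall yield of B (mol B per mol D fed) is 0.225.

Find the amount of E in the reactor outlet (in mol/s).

Conversion of D: D consumed = 2ξ₁ = 0.758 × 202 → ξ₁ = 76.56 mol/s.
Yield of B: 3ξ₂ / 202 = 0.225 → ξ₂ = 15.15 mol/s.
Outlet amounts (n = n₀ + Σ ν·ξ):
  D: 202 − 2(76.56) = 48.88
  E: 0 + 1(76.56) − 1(15.15) = 61.41
  B: 0 + 3(15.15) = 45.45

61.4 mol/s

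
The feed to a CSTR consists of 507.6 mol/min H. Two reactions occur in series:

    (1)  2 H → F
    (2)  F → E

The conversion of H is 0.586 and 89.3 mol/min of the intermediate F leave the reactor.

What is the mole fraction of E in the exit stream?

0.166

Conversion of H: H consumed = 2ξ₁ = 0.586 × 507.6 → ξ₁ = 148.7 mol/min.
F balance: n_F = 0 + 1ξ₁ − 1ξ₂ = 89.3 → ξ₂ = (1·148.7 − 89.3)/1 = 59.43 mol/min.
Outlet amounts (n = n₀ + Σ ν·ξ):
  H: 507.6 − 2(148.7) = 210.1
  F: 0 + 1(148.7) − 1(59.43) = 89.3
  E: 0 + 1(59.43) = 59.43
Total out = 358.9 mol/min; y_E = 59.43 / 358.9 = 0.1656.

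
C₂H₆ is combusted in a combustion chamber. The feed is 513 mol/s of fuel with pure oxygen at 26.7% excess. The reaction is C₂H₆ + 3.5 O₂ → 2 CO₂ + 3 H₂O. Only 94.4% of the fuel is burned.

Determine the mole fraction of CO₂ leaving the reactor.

0.32

Stoichiometric O₂ = 3.5 × 513 = 1796 mol/s; O₂ fed = 1796 × 1.267 = 2275 mol/s.
Fuel reacted = 0.944 × 513 → ξ = 484.3 mol/s.
Outlet (n = n₀ + ν ξ):
  C₂H₆: 513 − 1(484.3) = 28.73
  O₂: 2275 − 3.5(484.3) = 579.9
  CO₂: 0 + 2(484.3) = 968.5
  H₂O: 0 + 3(484.3) = 1453
Total out = 3030 mol/s; y_CO₂ = 968.5 / 3030 = 0.3196.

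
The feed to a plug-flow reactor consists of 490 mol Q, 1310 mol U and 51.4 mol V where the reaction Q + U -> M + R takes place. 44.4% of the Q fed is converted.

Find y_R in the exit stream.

Q reacted = 0.444 × 490 = 217.6 mol; ν_Q = −1, so ξ = 217.6/1 = 217.6 mol.
Outlet amounts (n = n₀ + ν ξ):
  Q: 490 − 1(217.6) = 272.4
  U: 1310 − 1(217.6) = 1092
  M: 0 + 1(217.6) = 217.6
  R: 0 + 1(217.6) = 217.6
  V: 51.4 (inert)
Total out = 1851 mol; y_R = 217.6 / 1851 = 0.1175.

0.118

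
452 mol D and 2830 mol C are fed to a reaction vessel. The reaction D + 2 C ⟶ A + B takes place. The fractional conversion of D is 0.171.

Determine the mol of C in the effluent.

2680 mol

D reacted = 0.171 × 452 = 77.29 mol; ν_D = −1, so ξ = 77.29/1 = 77.29 mol.
Outlet amounts (n = n₀ + ν ξ):
  D: 452 − 1(77.29) = 374.7
  C: 2830 − 2(77.29) = 2675
  A: 0 + 1(77.29) = 77.29
  B: 0 + 1(77.29) = 77.29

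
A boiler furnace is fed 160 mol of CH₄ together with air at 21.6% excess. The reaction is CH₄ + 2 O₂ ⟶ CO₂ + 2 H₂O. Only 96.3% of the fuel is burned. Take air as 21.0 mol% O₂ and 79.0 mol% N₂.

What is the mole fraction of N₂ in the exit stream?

Stoichiometric O₂ = 2 × 160 = 320 mol; O₂ fed = 320 × 1.216 = 389.1 mol.
N₂ fed = 389.1 × 79/21 = 1464 mol.
Fuel reacted = 0.963 × 160 → ξ = 154.1 mol.
Outlet (n = n₀ + ν ξ):
  CH₄: 160 − 1(154.1) = 5.92
  O₂: 389.1 − 2(154.1) = 80.96
  N₂: 1464 (inert)
  CO₂: 0 + 1(154.1) = 154.1
  H₂O: 0 + 2(154.1) = 308.2
Total out = 2013 mol; y_N₂ = 1464 / 2013 = 0.7272.

0.727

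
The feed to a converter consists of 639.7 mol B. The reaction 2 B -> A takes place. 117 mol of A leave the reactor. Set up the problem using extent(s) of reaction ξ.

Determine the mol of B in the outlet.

For A: n = n₀ + 1ξ → 117 = 0 + 1ξ, giving ξ = 117 mol.
Outlet amounts (n = n₀ + ν ξ):
  B: 639.7 − 2(117) = 405.7
  A: 0 + 1(117) = 117

406 mol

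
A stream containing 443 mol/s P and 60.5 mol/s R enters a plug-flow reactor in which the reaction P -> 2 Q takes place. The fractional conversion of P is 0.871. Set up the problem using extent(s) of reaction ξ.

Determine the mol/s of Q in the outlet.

P reacted = 0.871 × 443 = 385.9 mol/s; ν_P = −1, so ξ = 385.9/1 = 385.9 mol/s.
Outlet amounts (n = n₀ + ν ξ):
  P: 443 − 1(385.9) = 57.15
  Q: 0 + 2(385.9) = 771.7
  R: 60.5 (inert)

772 mol/s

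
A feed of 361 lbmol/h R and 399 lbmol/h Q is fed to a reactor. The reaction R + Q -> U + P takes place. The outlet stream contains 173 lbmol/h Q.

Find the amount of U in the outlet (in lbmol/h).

226 lbmol/h

For Q: n = n₀ − 1ξ → 173 = 399 − 1ξ, giving ξ = 226 lbmol/h.
Outlet amounts (n = n₀ + ν ξ):
  R: 361 − 1(226) = 135
  Q: 399 − 1(226) = 173
  U: 0 + 1(226) = 226
  P: 0 + 1(226) = 226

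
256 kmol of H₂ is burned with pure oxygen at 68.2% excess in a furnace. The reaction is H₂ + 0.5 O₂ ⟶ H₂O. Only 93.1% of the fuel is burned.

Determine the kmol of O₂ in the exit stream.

96.1 kmol

Stoichiometric O₂ = 0.5 × 256 = 128 kmol; O₂ fed = 128 × 1.682 = 215.3 kmol.
Fuel reacted = 0.931 × 256 → ξ = 238.3 kmol.
Outlet (n = n₀ + ν ξ):
  H₂: 256 − 1(238.3) = 17.66
  O₂: 215.3 − 0.5(238.3) = 96.13
  H₂O: 0 + 1(238.3) = 238.3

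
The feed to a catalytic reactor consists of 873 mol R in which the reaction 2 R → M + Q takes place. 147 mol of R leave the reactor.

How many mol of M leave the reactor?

For R: n = n₀ − 2ξ → 147 = 873 − 2ξ, giving ξ = 363 mol.
Outlet amounts (n = n₀ + ν ξ):
  R: 873 − 2(363) = 147
  M: 0 + 1(363) = 363
  Q: 0 + 1(363) = 363

363 mol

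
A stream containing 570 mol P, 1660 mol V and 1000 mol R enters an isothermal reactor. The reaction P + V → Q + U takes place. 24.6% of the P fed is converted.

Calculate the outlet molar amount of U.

P reacted = 0.246 × 570 = 140.2 mol; ν_P = −1, so ξ = 140.2/1 = 140.2 mol.
Outlet amounts (n = n₀ + ν ξ):
  P: 570 − 1(140.2) = 429.8
  V: 1660 − 1(140.2) = 1520
  Q: 0 + 1(140.2) = 140.2
  U: 0 + 1(140.2) = 140.2
  R: 1000 (inert)

140 mol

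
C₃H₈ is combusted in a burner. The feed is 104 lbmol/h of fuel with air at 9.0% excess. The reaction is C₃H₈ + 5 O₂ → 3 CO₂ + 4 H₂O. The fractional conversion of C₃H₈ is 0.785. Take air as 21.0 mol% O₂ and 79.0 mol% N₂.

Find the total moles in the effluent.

Stoichiometric O₂ = 5 × 104 = 520 lbmol/h; O₂ fed = 520 × 1.090 = 566.8 lbmol/h.
N₂ fed = 566.8 × 79/21 = 2132 lbmol/h.
Fuel reacted = 0.785 × 104 → ξ = 81.64 lbmol/h.
Outlet (n = n₀ + ν ξ):
  C₃H₈: 104 − 1(81.64) = 22.36
  O₂: 566.8 − 5(81.64) = 158.6
  N₂: 2132 (inert)
  CO₂: 0 + 3(81.64) = 244.9
  H₂O: 0 + 4(81.64) = 326.6
Total out = 22.36 + 158.6 + 2132 + 244.9 + 326.6 = 2885 lbmol/h.

2880 lbmol/h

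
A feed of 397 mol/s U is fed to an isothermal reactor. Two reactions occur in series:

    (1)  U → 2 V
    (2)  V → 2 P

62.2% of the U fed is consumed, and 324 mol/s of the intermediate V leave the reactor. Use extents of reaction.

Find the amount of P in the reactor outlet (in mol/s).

340 mol/s

Conversion of U: U consumed = 1ξ₁ = 0.622 × 397 → ξ₁ = 246.9 mol/s.
V balance: n_V = 0 + 2ξ₁ − 1ξ₂ = 324 → ξ₂ = (2·246.9 − 324)/1 = 169.9 mol/s.
Outlet amounts (n = n₀ + Σ ν·ξ):
  U: 397 − 1(246.9) = 150.1
  V: 0 + 2(246.9) − 1(169.9) = 324
  P: 0 + 2(169.9) = 339.7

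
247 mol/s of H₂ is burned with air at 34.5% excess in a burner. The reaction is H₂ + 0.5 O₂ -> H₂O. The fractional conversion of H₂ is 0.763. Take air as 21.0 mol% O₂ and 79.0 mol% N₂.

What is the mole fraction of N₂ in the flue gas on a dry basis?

0.827

Stoichiometric O₂ = 0.5 × 247 = 123.5 mol/s; O₂ fed = 123.5 × 1.345 = 166.1 mol/s.
N₂ fed = 166.1 × 79/21 = 624.9 mol/s.
Fuel reacted = 0.763 × 247 → ξ = 188.5 mol/s.
Outlet (n = n₀ + ν ξ):
  H₂: 247 − 1(188.5) = 58.54
  O₂: 166.1 − 0.5(188.5) = 71.88
  N₂: 624.9 (inert)
  H₂O: 0 + 1(188.5) = 188.5
Dry total = 755.3 mol/s; y_N₂ (dry) = 624.9 / 755.3 = 0.8273.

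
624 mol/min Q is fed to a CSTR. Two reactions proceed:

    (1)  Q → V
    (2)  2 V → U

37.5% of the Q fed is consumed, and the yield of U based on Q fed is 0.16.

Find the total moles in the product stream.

Conversion of Q: Q consumed = 1ξ₁ = 0.375 × 624 → ξ₁ = 234 mol/min.
Yield of U: 1ξ₂ / 624 = 0.16 → ξ₂ = 99.84 mol/min.
Outlet amounts (n = n₀ + Σ ν·ξ):
  Q: 624 − 1(234) = 390
  V: 0 + 1(234) − 2(99.84) = 34.32
  U: 0 + 1(99.84) = 99.84
Total out = 390 + 34.32 + 99.84 = 524.2 mol/min.

524 mol/min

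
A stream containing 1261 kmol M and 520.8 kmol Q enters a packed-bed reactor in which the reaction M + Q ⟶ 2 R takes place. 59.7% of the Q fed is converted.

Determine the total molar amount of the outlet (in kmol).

Q reacted = 0.597 × 520.8 = 310.9 kmol; ν_Q = −1, so ξ = 310.9/1 = 310.9 kmol.
Outlet amounts (n = n₀ + ν ξ):
  M: 1261 − 1(310.9) = 950.1
  Q: 520.8 − 1(310.9) = 209.9
  R: 0 + 2(310.9) = 621.8
Total out = 950.1 + 209.9 + 621.8 = 1782 kmol.

1780 kmol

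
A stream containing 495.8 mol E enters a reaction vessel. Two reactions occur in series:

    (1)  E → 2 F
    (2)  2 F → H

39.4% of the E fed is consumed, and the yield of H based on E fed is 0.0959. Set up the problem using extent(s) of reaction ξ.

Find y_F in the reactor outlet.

Conversion of E: E consumed = 1ξ₁ = 0.394 × 495.8 → ξ₁ = 195.3 mol.
Yield of H: 1ξ₂ / 495.8 = 0.0959 → ξ₂ = 47.55 mol.
Outlet amounts (n = n₀ + Σ ν·ξ):
  E: 495.8 − 1(195.3) = 300.5
  F: 0 + 2(195.3) − 2(47.55) = 295.6
  H: 0 + 1(47.55) = 47.55
Total out = 643.6 mol; y_F = 295.6 / 643.6 = 0.4593.

0.459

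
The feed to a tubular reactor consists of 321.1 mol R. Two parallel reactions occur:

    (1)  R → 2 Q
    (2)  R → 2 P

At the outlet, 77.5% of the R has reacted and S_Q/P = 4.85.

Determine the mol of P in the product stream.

Conversion of R: R consumed = 0.775 × 321.1 = 248.9 mol = 1ξ₁ + 1ξ₂.
Selectivity: 2ξ₁ / (2ξ₂) = 4.85 → ξ₁ = 4.85 ξ₂.
Substitute: (1·4.85 + 1) ξ₂ = 248.9 → ξ₂ = 42.54 mol, ξ₁ = 206.3 mol.
Outlet amounts (n = n₀ + Σ ν·ξ):
  R: 321.1 − 1(206.3) − 1(42.54) = 72.25
  Q: 0 + 2(206.3) = 412.6
  P: 0 + 2(42.54) = 85.08

85.1 mol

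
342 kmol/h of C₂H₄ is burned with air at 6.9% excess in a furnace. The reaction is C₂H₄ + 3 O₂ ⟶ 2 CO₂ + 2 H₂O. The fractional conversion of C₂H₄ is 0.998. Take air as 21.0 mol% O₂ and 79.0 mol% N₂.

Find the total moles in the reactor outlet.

5560 kmol/h

Stoichiometric O₂ = 3 × 342 = 1026 kmol/h; O₂ fed = 1026 × 1.069 = 1097 kmol/h.
N₂ fed = 1097 × 79/21 = 4126 kmol/h.
Fuel reacted = 0.998 × 342 → ξ = 341.3 kmol/h.
Outlet (n = n₀ + ν ξ):
  C₂H₄: 342 − 1(341.3) = 0.684
  O₂: 1097 − 3(341.3) = 72.85
  N₂: 4126 (inert)
  CO₂: 0 + 2(341.3) = 682.6
  H₂O: 0 + 2(341.3) = 682.6
Total out = 0.684 + 72.85 + 4126 + 682.6 + 682.6 = 5565 kmol/h.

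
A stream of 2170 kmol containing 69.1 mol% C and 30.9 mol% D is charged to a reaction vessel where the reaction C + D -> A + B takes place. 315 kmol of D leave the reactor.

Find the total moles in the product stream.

2170 kmol

For D: n = n₀ − 1ξ → 315 = 670.5 − 1ξ, giving ξ = 355.5 kmol.
Outlet amounts (n = n₀ + ν ξ):
  C: 1499 − 1(355.5) = 1144
  D: 670.5 − 1(355.5) = 315
  A: 0 + 1(355.5) = 355.5
  B: 0 + 1(355.5) = 355.5
Total out = 1144 + 315 + 355.5 + 355.5 = 2170 kmol.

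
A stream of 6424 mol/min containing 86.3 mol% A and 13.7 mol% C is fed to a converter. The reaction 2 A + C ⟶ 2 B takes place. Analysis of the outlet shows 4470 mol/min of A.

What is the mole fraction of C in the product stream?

0.0583

For A: n = n₀ − 2ξ → 4470 = 5544 − 2ξ, giving ξ = 537 mol/min.
Outlet amounts (n = n₀ + ν ξ):
  A: 5544 − 2(537) = 4470
  C: 880.1 − 1(537) = 343.1
  B: 0 + 2(537) = 1074
Total out = 5887 mol/min; y_C = 343.1 / 5887 = 0.05829.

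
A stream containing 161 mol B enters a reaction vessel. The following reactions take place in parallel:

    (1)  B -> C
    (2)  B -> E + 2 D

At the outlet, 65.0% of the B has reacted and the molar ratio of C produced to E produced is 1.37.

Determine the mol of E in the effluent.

Conversion of B: B consumed = 0.65 × 161 = 104.7 mol = 1ξ₁ + 1ξ₂.
Selectivity: 1ξ₁ / (1ξ₂) = 1.37 → ξ₁ = 1.37 ξ₂.
Substitute: (1·1.37 + 1) ξ₂ = 104.7 → ξ₂ = 44.16 mol, ξ₁ = 60.49 mol.
Outlet amounts (n = n₀ + Σ ν·ξ):
  B: 161 − 1(60.49) − 1(44.16) = 56.35
  C: 0 + 1(60.49) = 60.49
  E: 0 + 1(44.16) = 44.16
  D: 0 + 2(44.16) = 88.31

44.2 mol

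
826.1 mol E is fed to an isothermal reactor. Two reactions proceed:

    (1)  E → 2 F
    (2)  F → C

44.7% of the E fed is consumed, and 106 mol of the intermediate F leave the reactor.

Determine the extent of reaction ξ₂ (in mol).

ξ₂ = 633 mol

Conversion of E: E consumed = 1ξ₁ = 0.447 × 826.1 → ξ₁ = 369.3 mol.
F balance: n_F = 0 + 2ξ₁ − 1ξ₂ = 106 → ξ₂ = (2·369.3 − 106)/1 = 632.5 mol.
Outlet amounts (n = n₀ + Σ ν·ξ):
  E: 826.1 − 1(369.3) = 456.8
  F: 0 + 2(369.3) − 1(632.5) = 106
  C: 0 + 1(632.5) = 632.5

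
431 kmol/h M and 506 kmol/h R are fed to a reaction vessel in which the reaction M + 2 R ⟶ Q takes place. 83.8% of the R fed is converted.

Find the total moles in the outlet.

R reacted = 0.838 × 506 = 424 kmol/h; ν_R = −2, so ξ = 424/2 = 212 kmol/h.
Outlet amounts (n = n₀ + ν ξ):
  M: 431 − 1(212) = 219
  R: 506 − 2(212) = 81.97
  Q: 0 + 1(212) = 212
Total out = 219 + 81.97 + 212 = 513 kmol/h.

513 kmol/h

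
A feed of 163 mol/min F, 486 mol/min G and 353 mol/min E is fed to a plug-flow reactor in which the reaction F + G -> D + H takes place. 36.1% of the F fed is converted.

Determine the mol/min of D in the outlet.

F reacted = 0.361 × 163 = 58.84 mol/min; ν_F = −1, so ξ = 58.84/1 = 58.84 mol/min.
Outlet amounts (n = n₀ + ν ξ):
  F: 163 − 1(58.84) = 104.2
  G: 486 − 1(58.84) = 427.2
  D: 0 + 1(58.84) = 58.84
  H: 0 + 1(58.84) = 58.84
  E: 353 (inert)

58.8 mol/min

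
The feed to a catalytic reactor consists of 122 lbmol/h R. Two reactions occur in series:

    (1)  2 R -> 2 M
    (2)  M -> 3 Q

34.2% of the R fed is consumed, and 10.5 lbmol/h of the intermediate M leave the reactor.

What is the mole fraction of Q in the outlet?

Conversion of R: R consumed = 2ξ₁ = 0.342 × 122 → ξ₁ = 20.86 lbmol/h.
M balance: n_M = 0 + 2ξ₁ − 1ξ₂ = 10.5 → ξ₂ = (2·20.86 − 10.5)/1 = 31.22 lbmol/h.
Outlet amounts (n = n₀ + Σ ν·ξ):
  R: 122 − 2(20.86) = 80.28
  M: 0 + 2(20.86) − 1(31.22) = 10.5
  Q: 0 + 3(31.22) = 93.67
Total out = 184.4 lbmol/h; y_Q = 93.67 / 184.4 = 0.5079.

0.508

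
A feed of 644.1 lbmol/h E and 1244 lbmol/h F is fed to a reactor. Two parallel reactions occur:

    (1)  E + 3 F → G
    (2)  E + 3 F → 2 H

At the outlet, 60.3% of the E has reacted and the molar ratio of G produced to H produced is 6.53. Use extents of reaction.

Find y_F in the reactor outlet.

0.105

Conversion of E: E consumed = 0.603 × 644.1 = 388.4 lbmol/h = 1ξ₁ + 1ξ₂.
Selectivity: 1ξ₁ / (2ξ₂) = 6.53 → ξ₁ = 13.06 ξ₂.
Substitute: (1·13.06 + 1) ξ₂ = 388.4 → ξ₂ = 27.62 lbmol/h, ξ₁ = 360.8 lbmol/h.
Outlet amounts (n = n₀ + Σ ν·ξ):
  E: 644.1 − 1(360.8) − 1(27.62) = 255.7
  F: 1244 − 3(360.8) − 3(27.62) = 78.82
  G: 0 + 1(360.8) = 360.8
  H: 0 + 2(27.62) = 55.25
Total out = 750.5 lbmol/h; y_F = 78.82 / 750.5 = 0.105.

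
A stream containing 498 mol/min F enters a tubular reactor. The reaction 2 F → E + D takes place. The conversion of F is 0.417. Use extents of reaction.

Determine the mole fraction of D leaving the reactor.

0.208

F reacted = 0.417 × 498 = 207.7 mol/min; ν_F = −2, so ξ = 207.7/2 = 103.8 mol/min.
Outlet amounts (n = n₀ + ν ξ):
  F: 498 − 2(103.8) = 290.3
  E: 0 + 1(103.8) = 103.8
  D: 0 + 1(103.8) = 103.8
Total out = 498 mol/min; y_D = 103.8 / 498 = 0.2085.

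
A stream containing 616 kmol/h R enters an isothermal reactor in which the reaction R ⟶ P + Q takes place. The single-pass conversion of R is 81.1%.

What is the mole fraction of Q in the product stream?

0.448

R reacted = 0.811 × 616 = 499.6 kmol/h; ν_R = −1, so ξ = 499.6/1 = 499.6 kmol/h.
Outlet amounts (n = n₀ + ν ξ):
  R: 616 − 1(499.6) = 116.4
  P: 0 + 1(499.6) = 499.6
  Q: 0 + 1(499.6) = 499.6
Total out = 1116 kmol/h; y_Q = 499.6 / 1116 = 0.4478.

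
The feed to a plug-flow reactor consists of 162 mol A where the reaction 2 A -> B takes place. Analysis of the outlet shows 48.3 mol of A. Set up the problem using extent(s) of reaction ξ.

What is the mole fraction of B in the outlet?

For A: n = n₀ − 2ξ → 48.3 = 162 − 2ξ, giving ξ = 56.85 mol.
Outlet amounts (n = n₀ + ν ξ):
  A: 162 − 2(56.85) = 48.3
  B: 0 + 1(56.85) = 56.85
Total out = 105.2 mol; y_B = 56.85 / 105.2 = 0.5407.

0.541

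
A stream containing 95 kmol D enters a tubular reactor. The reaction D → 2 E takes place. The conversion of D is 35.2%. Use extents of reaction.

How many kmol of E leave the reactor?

D reacted = 0.352 × 95 = 33.44 kmol; ν_D = −1, so ξ = 33.44/1 = 33.44 kmol.
Outlet amounts (n = n₀ + ν ξ):
  D: 95 − 1(33.44) = 61.56
  E: 0 + 2(33.44) = 66.88

66.9 kmol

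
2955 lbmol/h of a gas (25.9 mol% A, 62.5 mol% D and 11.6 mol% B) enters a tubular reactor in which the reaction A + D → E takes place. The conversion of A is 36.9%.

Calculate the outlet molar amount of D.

A reacted = 0.369 × 765.3 = 282.4 lbmol/h; ν_A = −1, so ξ = 282.4/1 = 282.4 lbmol/h.
Outlet amounts (n = n₀ + ν ξ):
  A: 765.3 − 1(282.4) = 482.9
  D: 1847 − 1(282.4) = 1564
  E: 0 + 1(282.4) = 282.4
  B: 342.8 (inert)

1560 lbmol/h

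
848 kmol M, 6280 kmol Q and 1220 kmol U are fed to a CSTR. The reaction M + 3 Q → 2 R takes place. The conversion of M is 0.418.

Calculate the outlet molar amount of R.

709 kmol

M reacted = 0.418 × 848 = 354.5 kmol; ν_M = −1, so ξ = 354.5/1 = 354.5 kmol.
Outlet amounts (n = n₀ + ν ξ):
  M: 848 − 1(354.5) = 493.5
  Q: 6280 − 3(354.5) = 5217
  R: 0 + 2(354.5) = 708.9
  U: 1220 (inert)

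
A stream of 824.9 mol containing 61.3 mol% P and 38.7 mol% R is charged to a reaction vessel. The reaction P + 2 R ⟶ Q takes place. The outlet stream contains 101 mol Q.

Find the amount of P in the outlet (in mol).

405 mol

For Q: n = n₀ + 1ξ → 101 = 0 + 1ξ, giving ξ = 101 mol.
Outlet amounts (n = n₀ + ν ξ):
  P: 505.7 − 1(101) = 404.7
  R: 319.2 − 2(101) = 117.2
  Q: 0 + 1(101) = 101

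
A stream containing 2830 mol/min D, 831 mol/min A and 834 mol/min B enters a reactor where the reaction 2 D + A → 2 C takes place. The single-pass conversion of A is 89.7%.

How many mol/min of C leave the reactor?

1490 mol/min

A reacted = 0.897 × 831 = 745.4 mol/min; ν_A = −1, so ξ = 745.4/1 = 745.4 mol/min.
Outlet amounts (n = n₀ + ν ξ):
  D: 2830 − 2(745.4) = 1339
  A: 831 − 1(745.4) = 85.59
  C: 0 + 2(745.4) = 1491
  B: 834 (inert)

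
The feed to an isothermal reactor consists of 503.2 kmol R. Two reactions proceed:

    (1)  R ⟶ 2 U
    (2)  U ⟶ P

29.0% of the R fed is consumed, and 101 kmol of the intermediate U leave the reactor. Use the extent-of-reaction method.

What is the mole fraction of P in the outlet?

Conversion of R: R consumed = 1ξ₁ = 0.29 × 503.2 → ξ₁ = 145.9 kmol.
U balance: n_U = 0 + 2ξ₁ − 1ξ₂ = 101 → ξ₂ = (2·145.9 − 101)/1 = 190.9 kmol.
Outlet amounts (n = n₀ + Σ ν·ξ):
  R: 503.2 − 1(145.9) = 357.3
  U: 0 + 2(145.9) − 1(190.9) = 101
  P: 0 + 1(190.9) = 190.9
Total out = 649.1 kmol; y_P = 190.9 / 649.1 = 0.294.

0.294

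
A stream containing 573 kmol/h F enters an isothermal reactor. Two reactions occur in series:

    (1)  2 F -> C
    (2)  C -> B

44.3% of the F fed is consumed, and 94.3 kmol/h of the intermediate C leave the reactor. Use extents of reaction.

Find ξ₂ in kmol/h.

Conversion of F: F consumed = 2ξ₁ = 0.443 × 573 → ξ₁ = 126.9 kmol/h.
C balance: n_C = 0 + 1ξ₁ − 1ξ₂ = 94.3 → ξ₂ = (1·126.9 − 94.3)/1 = 32.62 kmol/h.
Outlet amounts (n = n₀ + Σ ν·ξ):
  F: 573 − 2(126.9) = 319.2
  C: 0 + 1(126.9) − 1(32.62) = 94.3
  B: 0 + 1(32.62) = 32.62

ξ₂ = 32.6 kmol/h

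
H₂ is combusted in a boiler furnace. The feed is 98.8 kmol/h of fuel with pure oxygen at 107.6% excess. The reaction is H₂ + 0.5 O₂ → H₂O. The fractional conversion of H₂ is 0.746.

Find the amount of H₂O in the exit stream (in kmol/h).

Stoichiometric O₂ = 0.5 × 98.8 = 49.4 kmol/h; O₂ fed = 49.4 × 2.076 = 102.6 kmol/h.
Fuel reacted = 0.746 × 98.8 → ξ = 73.7 kmol/h.
Outlet (n = n₀ + ν ξ):
  H₂: 98.8 − 1(73.7) = 25.1
  O₂: 102.6 − 0.5(73.7) = 65.7
  H₂O: 0 + 1(73.7) = 73.7

73.7 kmol/h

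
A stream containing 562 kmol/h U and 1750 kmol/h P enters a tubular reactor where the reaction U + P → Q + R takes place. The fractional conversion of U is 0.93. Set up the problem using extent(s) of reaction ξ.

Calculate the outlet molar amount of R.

523 kmol/h

U reacted = 0.93 × 562 = 522.7 kmol/h; ν_U = −1, so ξ = 522.7/1 = 522.7 kmol/h.
Outlet amounts (n = n₀ + ν ξ):
  U: 562 − 1(522.7) = 39.34
  P: 1750 − 1(522.7) = 1227
  Q: 0 + 1(522.7) = 522.7
  R: 0 + 1(522.7) = 522.7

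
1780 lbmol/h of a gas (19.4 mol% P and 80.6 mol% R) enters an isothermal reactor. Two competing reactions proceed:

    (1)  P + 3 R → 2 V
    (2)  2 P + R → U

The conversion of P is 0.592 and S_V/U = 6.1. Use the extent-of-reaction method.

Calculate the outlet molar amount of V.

Conversion of P: P consumed = 0.592 × 345.3 = 204.4 lbmol/h = 1ξ₁ + 2ξ₂.
Selectivity: 2ξ₁ / (1ξ₂) = 6.1 → ξ₁ = 3.05 ξ₂.
Substitute: (1·3.05 + 2) ξ₂ = 204.4 → ξ₂ = 40.48 lbmol/h, ξ₁ = 123.5 lbmol/h.
Outlet amounts (n = n₀ + Σ ν·ξ):
  P: 345.3 − 1(123.5) − 2(40.48) = 140.9
  R: 1435 − 3(123.5) − 1(40.48) = 1024
  V: 0 + 2(123.5) = 246.9
  U: 0 + 1(40.48) = 40.48

247 lbmol/h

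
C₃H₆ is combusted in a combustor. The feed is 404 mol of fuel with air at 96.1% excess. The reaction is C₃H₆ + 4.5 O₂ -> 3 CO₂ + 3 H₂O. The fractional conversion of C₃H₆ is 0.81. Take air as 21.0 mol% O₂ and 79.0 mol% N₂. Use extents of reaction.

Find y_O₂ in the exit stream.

0.119

Stoichiometric O₂ = 4.5 × 404 = 1818 mol; O₂ fed = 1818 × 1.961 = 3565 mol.
N₂ fed = 3565 × 79/21 = 13410 mol.
Fuel reacted = 0.81 × 404 → ξ = 327.2 mol.
Outlet (n = n₀ + ν ξ):
  C₃H₆: 404 − 1(327.2) = 76.76
  O₂: 3565 − 4.5(327.2) = 2093
  N₂: 13410 (inert)
  CO₂: 0 + 3(327.2) = 981.7
  H₂O: 0 + 3(327.2) = 981.7
Total out = 17540 mol; y_O₂ = 2093 / 17540 = 0.1193.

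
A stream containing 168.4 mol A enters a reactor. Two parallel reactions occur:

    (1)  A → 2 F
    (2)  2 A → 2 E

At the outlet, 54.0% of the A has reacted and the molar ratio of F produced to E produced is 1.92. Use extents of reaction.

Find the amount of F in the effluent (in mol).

Conversion of A: A consumed = 0.54 × 168.4 = 90.94 mol = 1ξ₁ + 2ξ₂.
Selectivity: 2ξ₁ / (2ξ₂) = 1.92 → ξ₁ = 1.92 ξ₂.
Substitute: (1·1.92 + 2) ξ₂ = 90.94 → ξ₂ = 23.2 mol, ξ₁ = 44.54 mol.
Outlet amounts (n = n₀ + Σ ν·ξ):
  A: 168.4 − 1(44.54) − 2(23.2) = 77.46
  F: 0 + 2(44.54) = 89.08
  E: 0 + 2(23.2) = 46.4

89.1 mol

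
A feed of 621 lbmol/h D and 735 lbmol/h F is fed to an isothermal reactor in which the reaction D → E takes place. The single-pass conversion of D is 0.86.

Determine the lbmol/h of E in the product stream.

D reacted = 0.86 × 621 = 534.1 lbmol/h; ν_D = −1, so ξ = 534.1/1 = 534.1 lbmol/h.
Outlet amounts (n = n₀ + ν ξ):
  D: 621 − 1(534.1) = 86.94
  E: 0 + 1(534.1) = 534.1
  F: 735 (inert)

534 lbmol/h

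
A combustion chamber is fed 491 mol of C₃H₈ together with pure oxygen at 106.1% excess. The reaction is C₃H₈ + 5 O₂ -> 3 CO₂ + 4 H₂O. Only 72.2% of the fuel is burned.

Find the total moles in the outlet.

Stoichiometric O₂ = 5 × 491 = 2455 mol; O₂ fed = 2455 × 2.061 = 5060 mol.
Fuel reacted = 0.722 × 491 → ξ = 354.5 mol.
Outlet (n = n₀ + ν ξ):
  C₃H₈: 491 − 1(354.5) = 136.5
  O₂: 5060 − 5(354.5) = 3287
  CO₂: 0 + 3(354.5) = 1064
  H₂O: 0 + 4(354.5) = 1418
Total out = 136.5 + 3287 + 1064 + 1418 = 5905 mol.

5910 mol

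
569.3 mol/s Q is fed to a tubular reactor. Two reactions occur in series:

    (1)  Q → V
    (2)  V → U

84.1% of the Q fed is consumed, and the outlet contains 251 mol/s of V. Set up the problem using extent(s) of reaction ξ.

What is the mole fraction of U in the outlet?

Conversion of Q: Q consumed = 1ξ₁ = 0.841 × 569.3 → ξ₁ = 478.8 mol/s.
V balance: n_V = 0 + 1ξ₁ − 1ξ₂ = 251 → ξ₂ = (1·478.8 − 251)/1 = 227.8 mol/s.
Outlet amounts (n = n₀ + Σ ν·ξ):
  Q: 569.3 − 1(478.8) = 90.52
  V: 0 + 1(478.8) − 1(227.8) = 251
  U: 0 + 1(227.8) = 227.8
Total out = 569.3 mol/s; y_U = 227.8 / 569.3 = 0.4001.

0.4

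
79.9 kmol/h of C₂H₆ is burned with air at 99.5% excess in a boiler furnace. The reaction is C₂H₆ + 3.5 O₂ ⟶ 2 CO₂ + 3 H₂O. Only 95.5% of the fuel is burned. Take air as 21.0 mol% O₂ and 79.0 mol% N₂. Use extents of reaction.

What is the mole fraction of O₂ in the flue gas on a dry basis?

0.114

Stoichiometric O₂ = 3.5 × 79.9 = 279.7 kmol/h; O₂ fed = 279.7 × 1.995 = 557.9 kmol/h.
N₂ fed = 557.9 × 79/21 = 2099 kmol/h.
Fuel reacted = 0.955 × 79.9 → ξ = 76.3 kmol/h.
Outlet (n = n₀ + ν ξ):
  C₂H₆: 79.9 − 1(76.3) = 3.596
  O₂: 557.9 − 3.5(76.3) = 290.8
  N₂: 2099 (inert)
  CO₂: 0 + 2(76.3) = 152.6
  H₂O: 0 + 3(76.3) = 228.9
Dry total = 2546 kmol/h; y_O₂ (dry) = 290.8 / 2546 = 0.1142.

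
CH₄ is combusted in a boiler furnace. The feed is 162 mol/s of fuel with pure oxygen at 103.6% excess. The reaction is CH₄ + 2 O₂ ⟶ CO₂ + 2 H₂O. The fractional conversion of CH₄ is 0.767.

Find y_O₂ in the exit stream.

0.5

Stoichiometric O₂ = 2 × 162 = 324 mol/s; O₂ fed = 324 × 2.036 = 659.7 mol/s.
Fuel reacted = 0.767 × 162 → ξ = 124.3 mol/s.
Outlet (n = n₀ + ν ξ):
  CH₄: 162 − 1(124.3) = 37.75
  O₂: 659.7 − 2(124.3) = 411.2
  CO₂: 0 + 1(124.3) = 124.3
  H₂O: 0 + 2(124.3) = 248.5
Total out = 821.7 mol/s; y_O₂ = 411.2 / 821.7 = 0.5004.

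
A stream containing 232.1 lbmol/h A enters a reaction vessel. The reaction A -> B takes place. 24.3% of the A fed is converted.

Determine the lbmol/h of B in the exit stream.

56.4 lbmol/h

A reacted = 0.243 × 232.1 = 56.4 lbmol/h; ν_A = −1, so ξ = 56.4/1 = 56.4 lbmol/h.
Outlet amounts (n = n₀ + ν ξ):
  A: 232.1 − 1(56.4) = 175.7
  B: 0 + 1(56.4) = 56.4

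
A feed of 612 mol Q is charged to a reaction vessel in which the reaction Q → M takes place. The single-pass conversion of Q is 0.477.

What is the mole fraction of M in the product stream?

0.477

Q reacted = 0.477 × 612 = 291.9 mol; ν_Q = −1, so ξ = 291.9/1 = 291.9 mol.
Outlet amounts (n = n₀ + ν ξ):
  Q: 612 − 1(291.9) = 320.1
  M: 0 + 1(291.9) = 291.9
Total out = 612 mol; y_M = 291.9 / 612 = 0.477.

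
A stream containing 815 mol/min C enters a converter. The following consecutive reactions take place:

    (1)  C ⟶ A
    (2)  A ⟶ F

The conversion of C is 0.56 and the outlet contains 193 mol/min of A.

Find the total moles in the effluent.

815 mol/min

Conversion of C: C consumed = 1ξ₁ = 0.56 × 815 → ξ₁ = 456.4 mol/min.
A balance: n_A = 0 + 1ξ₁ − 1ξ₂ = 193 → ξ₂ = (1·456.4 − 193)/1 = 263.4 mol/min.
Outlet amounts (n = n₀ + Σ ν·ξ):
  C: 815 − 1(456.4) = 358.6
  A: 0 + 1(456.4) − 1(263.4) = 193
  F: 0 + 1(263.4) = 263.4
Total out = 358.6 + 193 + 263.4 = 815 mol/min.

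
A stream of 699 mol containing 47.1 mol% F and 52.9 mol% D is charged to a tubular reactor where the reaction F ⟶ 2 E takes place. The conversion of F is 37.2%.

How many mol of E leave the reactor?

F reacted = 0.372 × 329.2 = 122.5 mol; ν_F = −1, so ξ = 122.5/1 = 122.5 mol.
Outlet amounts (n = n₀ + ν ξ):
  F: 329.2 − 1(122.5) = 206.8
  E: 0 + 2(122.5) = 244.9
  D: 369.8 (inert)

245 mol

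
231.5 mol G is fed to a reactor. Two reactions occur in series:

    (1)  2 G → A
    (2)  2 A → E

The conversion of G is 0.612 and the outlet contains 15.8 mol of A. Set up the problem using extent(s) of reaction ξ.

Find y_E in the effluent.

0.207

Conversion of G: G consumed = 2ξ₁ = 0.612 × 231.5 → ξ₁ = 70.84 mol.
A balance: n_A = 0 + 1ξ₁ − 2ξ₂ = 15.8 → ξ₂ = (1·70.84 − 15.8)/2 = 27.52 mol.
Outlet amounts (n = n₀ + Σ ν·ξ):
  G: 231.5 − 2(70.84) = 89.82
  A: 0 + 1(70.84) − 2(27.52) = 15.8
  E: 0 + 1(27.52) = 27.52
Total out = 133.1 mol; y_E = 27.52 / 133.1 = 0.2067.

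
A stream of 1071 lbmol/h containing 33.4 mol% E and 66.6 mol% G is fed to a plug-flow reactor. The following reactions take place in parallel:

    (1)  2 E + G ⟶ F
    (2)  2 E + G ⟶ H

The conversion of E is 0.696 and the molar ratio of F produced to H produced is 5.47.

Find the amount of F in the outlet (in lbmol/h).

Conversion of E: E consumed = 0.696 × 357.7 = 249 lbmol/h = 2ξ₁ + 2ξ₂.
Selectivity: 1ξ₁ / (1ξ₂) = 5.47 → ξ₁ = 5.47 ξ₂.
Substitute: (2·5.47 + 2) ξ₂ = 249 → ξ₂ = 19.24 lbmol/h, ξ₁ = 105.2 lbmol/h.
Outlet amounts (n = n₀ + Σ ν·ξ):
  E: 357.7 − 2(105.2) − 2(19.24) = 108.7
  G: 713.3 − 1(105.2) − 1(19.24) = 588.8
  F: 0 + 1(105.2) = 105.2
  H: 0 + 1(19.24) = 19.24

105 lbmol/h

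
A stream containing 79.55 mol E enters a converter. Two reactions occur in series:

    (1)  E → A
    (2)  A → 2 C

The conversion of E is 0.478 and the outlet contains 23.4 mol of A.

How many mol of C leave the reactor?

Conversion of E: E consumed = 1ξ₁ = 0.478 × 79.55 → ξ₁ = 38.02 mol.
A balance: n_A = 0 + 1ξ₁ − 1ξ₂ = 23.4 → ξ₂ = (1·38.02 − 23.4)/1 = 14.62 mol.
Outlet amounts (n = n₀ + Σ ν·ξ):
  E: 79.55 − 1(38.02) = 41.53
  A: 0 + 1(38.02) − 1(14.62) = 23.4
  C: 0 + 2(14.62) = 29.25

29.2 mol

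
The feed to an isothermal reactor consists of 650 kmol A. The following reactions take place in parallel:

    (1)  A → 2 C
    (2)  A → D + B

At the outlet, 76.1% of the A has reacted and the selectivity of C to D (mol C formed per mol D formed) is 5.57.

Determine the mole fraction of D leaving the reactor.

Conversion of A: A consumed = 0.761 × 650 = 494.7 kmol = 1ξ₁ + 1ξ₂.
Selectivity: 2ξ₁ / (1ξ₂) = 5.57 → ξ₁ = 2.785 ξ₂.
Substitute: (1·2.785 + 1) ξ₂ = 494.7 → ξ₂ = 130.7 kmol, ξ₁ = 364 kmol.
Outlet amounts (n = n₀ + Σ ν·ξ):
  A: 650 − 1(364) − 1(130.7) = 155.3
  C: 0 + 2(364) = 727.9
  D: 0 + 1(130.7) = 130.7
  B: 0 + 1(130.7) = 130.7
Total out = 1145 kmol; y_D = 130.7 / 1145 = 0.1142.

0.114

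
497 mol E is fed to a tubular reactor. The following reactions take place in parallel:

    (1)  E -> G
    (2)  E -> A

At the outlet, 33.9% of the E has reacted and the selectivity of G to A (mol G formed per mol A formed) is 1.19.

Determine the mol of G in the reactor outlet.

91.6 mol

Conversion of E: E consumed = 0.339 × 497 = 168.5 mol = 1ξ₁ + 1ξ₂.
Selectivity: 1ξ₁ / (1ξ₂) = 1.19 → ξ₁ = 1.19 ξ₂.
Substitute: (1·1.19 + 1) ξ₂ = 168.5 → ξ₂ = 76.93 mol, ξ₁ = 91.55 mol.
Outlet amounts (n = n₀ + Σ ν·ξ):
  E: 497 − 1(91.55) − 1(76.93) = 328.5
  G: 0 + 1(91.55) = 91.55
  A: 0 + 1(76.93) = 76.93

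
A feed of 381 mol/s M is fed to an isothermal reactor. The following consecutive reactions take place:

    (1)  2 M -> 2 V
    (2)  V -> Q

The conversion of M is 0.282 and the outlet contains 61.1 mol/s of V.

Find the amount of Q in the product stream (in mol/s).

46.3 mol/s

Conversion of M: M consumed = 2ξ₁ = 0.282 × 381 → ξ₁ = 53.72 mol/s.
V balance: n_V = 0 + 2ξ₁ − 1ξ₂ = 61.1 → ξ₂ = (2·53.72 − 61.1)/1 = 46.34 mol/s.
Outlet amounts (n = n₀ + Σ ν·ξ):
  M: 381 − 2(53.72) = 273.6
  V: 0 + 2(53.72) − 1(46.34) = 61.1
  Q: 0 + 1(46.34) = 46.34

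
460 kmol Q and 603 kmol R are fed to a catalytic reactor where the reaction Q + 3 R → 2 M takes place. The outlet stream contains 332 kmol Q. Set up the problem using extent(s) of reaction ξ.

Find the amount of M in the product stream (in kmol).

256 kmol

For Q: n = n₀ − 1ξ → 332 = 460 − 1ξ, giving ξ = 128 kmol.
Outlet amounts (n = n₀ + ν ξ):
  Q: 460 − 1(128) = 332
  R: 603 − 3(128) = 219
  M: 0 + 2(128) = 256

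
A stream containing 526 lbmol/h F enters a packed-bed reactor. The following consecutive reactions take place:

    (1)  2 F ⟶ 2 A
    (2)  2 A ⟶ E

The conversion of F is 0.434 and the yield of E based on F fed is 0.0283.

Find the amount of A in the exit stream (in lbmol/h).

199 lbmol/h

Conversion of F: F consumed = 2ξ₁ = 0.434 × 526 → ξ₁ = 114.1 lbmol/h.
Yield of E: 1ξ₂ / 526 = 0.0283 → ξ₂ = 14.89 lbmol/h.
Outlet amounts (n = n₀ + Σ ν·ξ):
  F: 526 − 2(114.1) = 297.7
  A: 0 + 2(114.1) − 2(14.89) = 198.5
  E: 0 + 1(14.89) = 14.89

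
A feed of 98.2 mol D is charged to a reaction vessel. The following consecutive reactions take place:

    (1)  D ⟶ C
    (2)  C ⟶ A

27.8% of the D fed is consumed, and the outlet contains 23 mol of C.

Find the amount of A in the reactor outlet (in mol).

4.3 mol

Conversion of D: D consumed = 1ξ₁ = 0.278 × 98.2 → ξ₁ = 27.3 mol.
C balance: n_C = 0 + 1ξ₁ − 1ξ₂ = 23 → ξ₂ = (1·27.3 − 23)/1 = 4.3 mol.
Outlet amounts (n = n₀ + Σ ν·ξ):
  D: 98.2 − 1(27.3) = 70.9
  C: 0 + 1(27.3) − 1(4.3) = 23
  A: 0 + 1(4.3) = 4.3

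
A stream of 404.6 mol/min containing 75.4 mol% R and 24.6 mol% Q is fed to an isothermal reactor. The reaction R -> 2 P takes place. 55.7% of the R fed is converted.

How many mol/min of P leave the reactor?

R reacted = 0.557 × 305.1 = 169.9 mol/min; ν_R = −1, so ξ = 169.9/1 = 169.9 mol/min.
Outlet amounts (n = n₀ + ν ξ):
  R: 305.1 − 1(169.9) = 135.1
  P: 0 + 2(169.9) = 339.8
  Q: 99.53 (inert)

340 mol/min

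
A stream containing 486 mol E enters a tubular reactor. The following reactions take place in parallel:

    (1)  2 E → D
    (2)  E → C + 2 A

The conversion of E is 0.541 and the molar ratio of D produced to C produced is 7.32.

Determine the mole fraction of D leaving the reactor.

0.31

Conversion of E: E consumed = 0.541 × 486 = 262.9 mol = 2ξ₁ + 1ξ₂.
Selectivity: 1ξ₁ / (1ξ₂) = 7.32 → ξ₁ = 7.32 ξ₂.
Substitute: (2·7.32 + 1) ξ₂ = 262.9 → ξ₂ = 16.81 mol, ξ₁ = 123.1 mol.
Outlet amounts (n = n₀ + Σ ν·ξ):
  E: 486 − 2(123.1) − 1(16.81) = 223.1
  D: 0 + 1(123.1) = 123.1
  C: 0 + 1(16.81) = 16.81
  A: 0 + 2(16.81) = 33.62
Total out = 396.6 mol; y_D = 123.1 / 396.6 = 0.3103.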